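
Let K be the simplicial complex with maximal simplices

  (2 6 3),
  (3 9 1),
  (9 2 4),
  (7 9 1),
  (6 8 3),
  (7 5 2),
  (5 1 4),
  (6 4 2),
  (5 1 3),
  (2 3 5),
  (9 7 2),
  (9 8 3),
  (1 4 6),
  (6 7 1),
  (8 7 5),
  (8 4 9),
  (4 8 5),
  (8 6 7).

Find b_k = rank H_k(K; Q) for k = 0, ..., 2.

b_0 = 1, b_1 = 2, b_2 = 1.

K has 9 vertices, 27 edges, 18 triangles.
rank ∂_0 = 0, rank ∂_1 = 8 ⇒ b_0 = 9 − 0 − 8 = 1; all invariant factors of ∂_1 are 1 so no torsion. So H_0 = Z.
rank ∂_1 = 8, rank ∂_2 = 17 ⇒ b_1 = 27 − 8 − 17 = 2; all invariant factors of ∂_2 are 1 so no torsion. So H_1 = Z^2.
rank ∂_2 = 17, rank ∂_3 = 0 ⇒ b_2 = 18 − 17 − 0 = 1. So H_2 = Z.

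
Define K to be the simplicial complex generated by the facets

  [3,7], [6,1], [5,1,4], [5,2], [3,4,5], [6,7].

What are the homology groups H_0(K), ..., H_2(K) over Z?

H_0 = Z,  H_1 = Z,  H_2 = 0.

We work with the vertex ordering 1 < 2 < 3 < 4 < 5 < 6 < 7. The simplices of K, each written with vertices in increasing order, are:

  0-simplices (7): [1], [2], [3], [4], [5], [6], [7]
  1-simplices (9): [1,4], [1,5], [1,6], [2,5], [3,4], [3,5], [3,7], [4,5], [6,7]
  2-simplices (2): [1,4,5], [3,4,5]

so the chain groups are C_0 ≅ Z^7, C_1 ≅ Z^9, C_2 ≅ Z^2.

∂_1: C_1 → C_0 is given by ∂[p,q] = [q] − [p]. For instance
  ∂[2,5] = [5] − [2].
As a 7×9 matrix over Z this has rank 6, with invariant factors (1,1,1,1,1,1).

The boundary map ∂_2: C_2 → C_1 acts by ∂[p,q,r] = [q,r] − [p,r] + [p,q]. For instance
  ∂[1,4,5] = [4,5] − [1,5] + [1,4],
  ∂[3,4,5] = [4,5] − [3,5] + [3,4].
The resulting 9×2 matrix has rank 2, and its Smith normal form has invariant factors (1,1).

From H_k ≅ ker(∂_k) / im(∂_{k+1}) we obtain:

  H_0: rank C_0 − rank ∂_1 = 7 − 6 = 1, and the invariant factors of ∂_1 are all 1, so H_0 ≅ Z.
  H_1: rank ker ∂_1 − rank ∂_2 = (9 − 6) − 2 = 1, and the invariant factors of ∂_2 are all 1, so H_1 ≅ Z.
  H_2: rank ker ∂_2 − rank ∂_3 = (2 − 2) − 0 = 0, and there is no ∂_3, so H_2 ≅ 0.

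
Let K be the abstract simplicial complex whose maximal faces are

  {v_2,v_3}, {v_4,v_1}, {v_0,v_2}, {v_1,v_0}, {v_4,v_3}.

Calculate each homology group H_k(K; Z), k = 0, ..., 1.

H_0 ≅ Z,  H_1 ≅ Z.

Order the vertices as v_0 < v_1 < v_2 < v_3 < v_4. Listing each simplex with vertices in this order, K has dimension 1 with simplices:

  0-simplices (5): [v_0], [v_1], [v_2], [v_3], [v_4]
  1-simplices (5): [v_0,v_1], [v_0,v_2], [v_1,v_4], [v_2,v_3], [v_3,v_4]

giving chain groups C_0 ≅ Z^5, C_1 ≅ Z^5.

The boundary map ∂_1: C_1 → C_0 maps an edge to its endpoints' difference, ∂[p,q] = q − p. For instance
  ∂[v_0,v_2] = [v_2] − [v_0].
As a 5×5 matrix over Z this has rank 4, with invariant factors (1,1,1,1).

Computing H_k = (kernel of ∂_k) / (image of ∂_{k+1}):

  H_0: rank C_0 − rank ∂_1 = 5 − 4 = 1, and the invariant factors of ∂_1 are all 1, so H_0 ≅ Z.
  H_1: rank ker ∂_1 − rank ∂_2 = (5 − 4) − 0 = 1, and there is no ∂_2, so H_1 ≅ Z.

As a check, the Euler characteristic is 5 − 5 = 0, which agrees with 1 − 1 = 0.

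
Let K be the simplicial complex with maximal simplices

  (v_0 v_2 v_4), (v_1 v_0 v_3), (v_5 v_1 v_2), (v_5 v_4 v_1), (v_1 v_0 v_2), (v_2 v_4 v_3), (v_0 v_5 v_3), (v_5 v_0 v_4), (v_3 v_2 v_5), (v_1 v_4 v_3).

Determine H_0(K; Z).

H_0 ≅ Z.

Fix the vertex order v_0 < v_1 < v_2 < v_3 < v_4 < v_5 and write every simplex with vertices in increasing order. Then dim K = 2 and the simplices of K are:

  0-simplices (6): [v_0], [v_1], [v_2], [v_3], [v_4], [v_5]
  1-simplices (15): (15 of them)
  2-simplices (10): [v_0,v_1,v_2], [v_0,v_1,v_3], [v_0,v_2,v_4], [v_0,v_3,v_5], [v_0,v_4,v_5], [v_1,v_2,v_5], [v_1,v_3,v_4], [v_1,v_4,v_5], [v_2,v_3,v_4], [v_2,v_3,v_5]

giving chain groups C_0 ≅ Z^6, C_1 ≅ Z^15, C_2 ≅ Z^10.

∂_1: C_1 → C_0 maps an edge to its endpoints' difference, ∂[p,q] = q − p.
The 6×15 boundary matrix has rank 5 and Smith normal form diag(1,1,1,1,1).

Boundary ∂_2: C_2 → C_1 sends each 2-simplex [p,q,r] to [q,r] − [p,r] + [p,q]. For instance
  ∂[v_1,v_4,v_5] = [v_4,v_5] − [v_1,v_5] + [v_1,v_4],
  ∂[v_0,v_1,v_3] = [v_1,v_3] − [v_0,v_3] + [v_0,v_1].
The resulting 15×10 matrix has rank 10, and its Smith normal form has invariant factors (1,1,1,1,1,1,1,1,1,2).

From H_k ≅ ker(∂_k) / im(∂_{k+1}) we obtain:

  H_0: rank C_0 − rank ∂_1 = 6 − 5 = 1, and the invariant factors of ∂_1 are all 1, so H_0 ≅ Z.

(K is a triangulation of the real projective plane RP^2.)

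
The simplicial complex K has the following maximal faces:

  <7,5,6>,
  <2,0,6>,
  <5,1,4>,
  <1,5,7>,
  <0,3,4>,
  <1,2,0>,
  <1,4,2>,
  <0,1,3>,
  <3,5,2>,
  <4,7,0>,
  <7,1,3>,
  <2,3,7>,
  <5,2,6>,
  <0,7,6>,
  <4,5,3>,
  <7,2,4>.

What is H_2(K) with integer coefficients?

H_2 ≅ Z.

We work with the vertex ordering 0 < 1 < 2 < 3 < 4 < 5 < 6 < 7. The simplices of K, each written with vertices in increasing order, are:

  0-simplices (8): [0], [1], [2], [3], [4], [5], [6], [7]
  1-simplices (24): (24 of them)
  2-simplices (16): [0,1,2], [0,1,3], [0,2,6], [0,3,4], [0,4,7], [0,6,7], [1,2,4], [1,3,7], [1,4,5], [1,5,7], [2,3,5], [2,3,7], [2,4,7], [2,5,6], [3,4,5], [5,6,7]

Hence C_0 ≅ Z^8, C_1 ≅ Z^24, C_2 ≅ Z^16.

The boundary map ∂_1: C_1 → C_0 maps an edge to its endpoints' difference, ∂[p,q] = q − p.
The 8×24 boundary matrix has rank 7 and Smith normal form diag(1,1,1,1,1,1,1).

The boundary map ∂_2: C_2 → C_1 maps a triangle to the signed sum of its edges. For instance
  ∂[0,1,2] = [1,2] − [0,2] + [0,1],
  ∂[3,4,5] = [4,5] − [3,5] + [3,4].
The 24×16 boundary matrix has rank 15 and Smith normal form diag(1,1,1,1,1,1,1,1,1,1,1,1,1,1,1).

Computing H_k = (kernel of ∂_k) / (image of ∂_{k+1}):

  H_2: rank ker ∂_2 − rank ∂_3 = (16 − 15) − 0 = 1, and there is no ∂_3, so H_2 = Z.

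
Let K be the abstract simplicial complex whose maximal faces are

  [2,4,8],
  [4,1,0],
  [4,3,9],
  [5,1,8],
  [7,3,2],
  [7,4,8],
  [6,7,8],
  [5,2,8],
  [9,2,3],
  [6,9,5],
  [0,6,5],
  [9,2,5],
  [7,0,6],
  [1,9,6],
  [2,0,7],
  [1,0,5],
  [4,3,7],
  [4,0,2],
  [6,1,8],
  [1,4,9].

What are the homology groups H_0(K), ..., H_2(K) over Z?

Take the total order 0 < 1 < 2 < 3 < 4 < 5 < 6 < 7 < 8 < 9 on the vertex set. Then K (dimension 2) consists of the simplices:

  0-simplices (10): [0], [1], [2], [3], [4], [5], [6], [7], [8], [9]
  1-simplices (30): (30 of them)
  2-simplices (20): (20 of them)

giving chain groups C_0 ≅ Z^10, C_1 ≅ Z^30, C_2 ≅ Z^20.

Boundary ∂_1: C_1 → C_0 sends each edge [p,q] (with p < q) to q − p. For instance
  ∂[5,9] = [9] − [5].
This gives a 10×30 integer matrix of rank 9; reducing to Smith normal form yields diagonal entries (1,1,1,1,1,1,1,1,1).

The boundary map ∂_2: C_2 → C_1 maps a triangle to the signed sum of its edges. For instance
  ∂[3,4,9] = [4,9] − [3,9] + [3,4],
  ∂[2,3,7] = [3,7] − [2,7] + [2,3].
The 30×20 boundary matrix has rank 20 and Smith normal form diag(1,1,1,1,1,1,1,1,1,1,1,1,1,1,1,1,1,1,1,2).

Now H_k = ker ∂_k / im ∂_{k+1}, so:

  H_0: rank C_0 − rank ∂_1 = 10 − 9 = 1, and the invariant factors of ∂_1 are all 1, so H_0 ≅ Z.
  H_1: rank ker ∂_1 − rank ∂_2 = (30 − 9) − 20 = 1, and ∂_2 has invariant factor 2 > 1, so H_1 ≅ Z × Z/2.
  H_2: rank ker ∂_2 − rank ∂_3 = (20 − 20) − 0 = 0, and there is no ∂_3, so H_2 ≅ 0.

H_0 ≅ Z,  H_1 ≅ Z × Z/2,  H_2 = 0.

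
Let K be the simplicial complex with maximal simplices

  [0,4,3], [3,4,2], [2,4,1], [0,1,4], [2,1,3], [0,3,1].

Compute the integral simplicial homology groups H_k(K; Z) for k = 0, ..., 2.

Fix the vertex order 0 < 1 < 2 < 3 < 4 and write every simplex with vertices in increasing order. Then dim K = 2 and the simplices of K are:

  0-simplices (5): [0], [1], [2], [3], [4]
  1-simplices (9): [0,1], [0,3], [0,4], [1,2], [1,3], [1,4], [2,3], [2,4], [3,4]
  2-simplices (6): [0,1,3], [0,1,4], [0,3,4], [1,2,3], [1,2,4], [2,3,4]

so the chain groups are C_0 ≅ Z^5, C_1 ≅ Z^9, C_2 ≅ Z^6.

The boundary map ∂_1: C_1 → C_0 maps an edge to its endpoints' difference, ∂[p,q] = q − p.
This gives a 5×9 integer matrix of rank 4; reducing to Smith normal form yields diagonal entries (1,1,1,1).

∂_2: C_2 → C_1 sends each 2-simplex [p,q,r] to [q,r] − [p,r] + [p,q]. For instance
  ∂[2,3,4] = [3,4] − [2,4] + [2,3],
  ∂[1,2,3] = [2,3] − [1,3] + [1,2].
The 9×6 boundary matrix has rank 5 and Smith normal form diag(1,1,1,1,1).

Reading off H_k = ker ∂_k / im ∂_{k+1}:

  H_0: rank C_0 − rank ∂_1 = 5 − 4 = 1, and the invariant factors of ∂_1 are all 1, so H_0 = Z.
  H_1: rank ker ∂_1 − rank ∂_2 = (9 − 4) − 5 = 0, and the invariant factors of ∂_2 are all 1, so H_1 = 0.
  H_2: rank ker ∂_2 − rank ∂_3 = (6 − 5) − 0 = 1, and there is no ∂_3, so H_2 = Z.

As a check, the Euler characteristic is 5 − 9 + 6 = 2, which agrees with 1 − 0 + 1 = 2.

H_0 ≅ Z,  H_1 = 0,  H_2 ≅ Z.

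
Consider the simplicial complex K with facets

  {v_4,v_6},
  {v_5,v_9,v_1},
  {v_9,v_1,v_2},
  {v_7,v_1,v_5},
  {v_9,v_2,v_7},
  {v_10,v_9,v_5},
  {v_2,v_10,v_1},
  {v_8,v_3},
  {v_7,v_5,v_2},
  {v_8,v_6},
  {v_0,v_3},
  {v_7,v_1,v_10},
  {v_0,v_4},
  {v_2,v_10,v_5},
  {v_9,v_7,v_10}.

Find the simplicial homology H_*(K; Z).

H_0 = Z^2,  H_1 = Z ⊕ Z/2,  H_2 = 0.

We work with the vertex ordering v_0 < v_1 < v_2 < v_3 < v_4 < v_5 < v_6 < v_7 < v_8 < v_9 < v_10. The simplices of K, each written with vertices in increasing order, are:

  0-simplices (11): [v_0], [v_1], [v_2], [v_3], [v_4], [v_5], [v_6], [v_7], [v_8], [v_9], [v_10]
  1-simplices (20): (20 of them)
  2-simplices (10): [v_1,v_2,v_9], [v_1,v_2,v_10], [v_1,v_5,v_7], [v_1,v_5,v_9], [v_1,v_7,v_10], [v_2,v_5,v_7], [v_2,v_5,v_10], [v_2,v_7,v_9], [v_5,v_9,v_10], [v_7,v_9,v_10]

giving chain groups C_0 ≅ Z^11, C_1 ≅ Z^20, C_2 ≅ Z^10.

Boundary ∂_1: C_1 → C_0 is given by ∂[p,q] = [q] − [p]. For instance
  ∂[v_1,v_2] = [v_2] − [v_1].
The resulting 11×20 matrix has rank 9, and its Smith normal form has invariant factors (1,1,1,1,1,1,1,1,1).

∂_2: C_2 → C_1 sends each 2-simplex [p,q,r] to [q,r] − [p,r] + [p,q]. For instance
  ∂[v_5,v_9,v_10] = [v_9,v_10] − [v_5,v_10] + [v_5,v_9],
  ∂[v_1,v_5,v_7] = [v_5,v_7] − [v_1,v_7] + [v_1,v_5].
The 20×10 boundary matrix has rank 10 and Smith normal form diag(1,1,1,1,1,1,1,1,1,2).

Computing H_k = (kernel of ∂_k) / (image of ∂_{k+1}):

  H_0: rank C_0 − rank ∂_1 = 11 − 9 = 2, and the invariant factors of ∂_1 are all 1, so H_0 = Z^2.
  H_1: rank ker ∂_1 − rank ∂_2 = (20 − 9) − 10 = 1, and ∂_2 has invariant factor 2 > 1, so H_1 = Z ⊕ Z/2.
  H_2: rank ker ∂_2 − rank ∂_3 = (10 − 10) − 0 = 0, and there is no ∂_3, so H_2 = 0.

As a check, the Euler characteristic is 11 − 20 + 10 = 1, which agrees with 2 − 1 + 0 = 1.
(K is a triangulation of the disjoint union of the real projective plane RP^2 and the circle S^1.)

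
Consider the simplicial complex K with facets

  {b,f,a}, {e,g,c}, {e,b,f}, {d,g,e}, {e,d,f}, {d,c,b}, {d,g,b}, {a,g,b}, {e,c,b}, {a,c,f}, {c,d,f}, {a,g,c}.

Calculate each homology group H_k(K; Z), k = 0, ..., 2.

H_0 ≅ Z,  H_1 ≅ Z/2,  H_2 = 0.

We work with the vertex ordering a < b < c < d < e < f < g. The simplices of K, each written with vertices in increasing order, are:

  0-simplices (7): a, b, c, d, e, f, g
  1-simplices (18): ab, ac, af, ag, bc, bd, be, bf, bg, cd, ce, cf, cg, de, df, dg, ef, eg
  2-simplices (12): abf, abg, acf, acg, bcd, bce, bdg, bef, cdf, ceg, def, deg

giving chain groups C_0 ≅ Z^7, C_1 ≅ Z^18, C_2 ≅ Z^12.

∂_1: C_1 → C_0 sends each edge [p,q] (with p < q) to q − p. For instance
  ∂ef = f − e.
This gives a 7×18 integer matrix of rank 6; reducing to Smith normal form yields diagonal entries (1,1,1,1,1,1).

The boundary map ∂_2: C_2 → C_1 maps a triangle to the signed sum of its edges. For instance
  ∂abf = bf − af + ab,
  ∂acf = cf − af + ac.
As a 18×12 matrix over Z this has rank 12, with invariant factors (1,1,1,1,1,1,1,1,1,1,1,2).

Computing H_k = (kernel of ∂_k) / (image of ∂_{k+1}):

  H_0: rank C_0 − rank ∂_1 = 7 − 6 = 1, and the invariant factors of ∂_1 are all 1, so H_0 = Z.
  H_1: rank ker ∂_1 − rank ∂_2 = (18 − 6) − 12 = 0, and ∂_2 has invariant factor 2 > 1, so H_1 = Z/2.
  H_2: rank ker ∂_2 − rank ∂_3 = (12 − 12) − 0 = 0, and there is no ∂_3, so H_2 = 0.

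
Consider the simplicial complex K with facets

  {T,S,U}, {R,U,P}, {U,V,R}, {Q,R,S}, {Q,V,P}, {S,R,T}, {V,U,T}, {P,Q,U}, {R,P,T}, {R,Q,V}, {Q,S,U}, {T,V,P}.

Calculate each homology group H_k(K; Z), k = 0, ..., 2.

H_0 ≅ Z,  H_1 ≅ Z/2,  H_2 = 0.

K has 7 vertices, 18 edges, 12 triangles.
rank ∂_0 = 0, rank ∂_1 = 6 ⇒ b_0 = 7 − 0 − 6 = 1; all invariant factors of ∂_1 are 1 so no torsion. So H_0 = Z.
rank ∂_1 = 6, rank ∂_2 = 12 ⇒ b_1 = 18 − 6 − 12 = 0; ∂_2 has invariant factor(s) [2] giving torsion. So H_1 = Z/2.
rank ∂_2 = 12, rank ∂_3 = 0 ⇒ b_2 = 12 − 12 − 0 = 0. So H_2 = 0.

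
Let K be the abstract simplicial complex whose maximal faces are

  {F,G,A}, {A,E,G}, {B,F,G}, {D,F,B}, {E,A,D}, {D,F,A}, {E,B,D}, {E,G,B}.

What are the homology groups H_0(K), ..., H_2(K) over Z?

H_0 = Z,  H_1 = 0,  H_2 = Z.

Take the total order A < B < D < E < F < G on the vertex set. Then K (dimension 2) consists of the simplices:

  0-simplices (6): A, B, D, E, F, G
  1-simplices (12): AD, AE, AF, AG, BD, BE, BF, BG, DE, DF, EG, FG
  2-simplices (8): ADE, ADF, AEG, AFG, BDE, BDF, BEG, BFG

so the chain groups are C_0 ≅ Z^6, C_1 ≅ Z^12, C_2 ≅ Z^8.

Boundary ∂_1: C_1 → C_0 is given by ∂[p,q] = [q] − [p]. For instance
  ∂BF = F − B.
The resulting 6×12 matrix has rank 5, and its Smith normal form has invariant factors (1,1,1,1,1).

The boundary map ∂_2: C_2 → C_1 maps a triangle to the signed sum of its edges. For instance
  ∂BDF = DF − BF + BD,
  ∂AEG = EG − AG + AE.
This gives a 12×8 integer matrix of rank 7; reducing to Smith normal form yields diagonal entries (1,1,1,1,1,1,1).

Computing H_k = (kernel of ∂_k) / (image of ∂_{k+1}):

  H_0: rank C_0 − rank ∂_1 = 6 − 5 = 1, and the invariant factors of ∂_1 are all 1, so H_0 ≅ Z.
  H_1: rank ker ∂_1 − rank ∂_2 = (12 − 5) − 7 = 0, and the invariant factors of ∂_2 are all 1, so H_1 ≅ 0.
  H_2: rank ker ∂_2 − rank ∂_3 = (8 − 7) − 0 = 1, and there is no ∂_3, so H_2 ≅ Z.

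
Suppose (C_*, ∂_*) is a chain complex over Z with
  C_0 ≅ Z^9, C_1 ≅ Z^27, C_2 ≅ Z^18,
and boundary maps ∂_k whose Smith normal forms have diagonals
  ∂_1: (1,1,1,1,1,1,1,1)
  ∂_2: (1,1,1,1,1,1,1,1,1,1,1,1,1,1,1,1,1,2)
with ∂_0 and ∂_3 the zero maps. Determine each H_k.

H_0 = Z,  H_1 = Z ⊕ Z/2,  H_2 = 0.

H_0: b_0 = 9 − 0 − 8 = 1; torsion from ∂_1 factors > 1: none. So H_0 = Z.
H_1: b_1 = 27 − 8 − 18 = 1; torsion from ∂_2 factors > 1: [2]. So H_1 = Z ⊕ Z/2.
H_2: b_2 = 18 − 18 − 0 = 0; torsion from ∂_3 factors > 1: none. So H_2 = 0.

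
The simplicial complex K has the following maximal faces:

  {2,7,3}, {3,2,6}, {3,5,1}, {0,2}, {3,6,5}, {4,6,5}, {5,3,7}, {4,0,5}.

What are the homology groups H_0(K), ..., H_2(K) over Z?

H_0 ≅ Z,  H_1 ≅ Z,  H_2 = 0.

Take the total order 0 < 1 < 2 < 3 < 4 < 5 < 6 < 7 on the vertex set. Then K (dimension 2) consists of the simplices:

  0-simplices (8): [0], [1], [2], [3], [4], [5], [6], [7]
  1-simplices (15): [0,2], [0,4], [0,5], [1,3], [1,5], [2,3], [2,6], [2,7], [3,5], [3,6], [3,7], [4,5], [4,6], [5,6], [5,7]
  2-simplices (7): [0,4,5], [1,3,5], [2,3,6], [2,3,7], [3,5,6], [3,5,7], [4,5,6]

giving chain groups C_0 ≅ Z^8, C_1 ≅ Z^15, C_2 ≅ Z^7.

∂_1: C_1 → C_0 maps an edge to its endpoints' difference, ∂[p,q] = q − p. For instance
  ∂[3,6] = [6] − [3].
The 8×15 boundary matrix has rank 7 and Smith normal form diag(1,1,1,1,1,1,1).

Boundary ∂_2: C_2 → C_1 maps a triangle to the signed sum of its edges. For instance
  ∂[4,5,6] = [5,6] − [4,6] + [4,5],
  ∂[0,4,5] = [4,5] − [0,5] + [0,4].
The 15×7 boundary matrix has rank 7 and Smith normal form diag(1,1,1,1,1,1,1).

From H_k ≅ ker(∂_k) / im(∂_{k+1}) we obtain:

  H_0: rank C_0 − rank ∂_1 = 8 − 7 = 1, and the invariant factors of ∂_1 are all 1, so H_0 = Z.
  H_1: rank ker ∂_1 − rank ∂_2 = (15 − 7) − 7 = 1, and the invariant factors of ∂_2 are all 1, so H_1 = Z.
  H_2: rank ker ∂_2 − rank ∂_3 = (7 − 7) − 0 = 0, and there is no ∂_3, so H_2 = 0.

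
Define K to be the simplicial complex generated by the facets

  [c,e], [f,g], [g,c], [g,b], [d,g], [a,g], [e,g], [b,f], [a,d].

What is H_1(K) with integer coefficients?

H_1 = Z^3.

Order the vertices as a < b < c < d < e < f < g. Listing each simplex with vertices in this order, K has dimension 1 with simplices:

  0-simplices (7): a, b, c, d, e, f, g
  1-simplices (9): ad, ag, bf, bg, ce, cg, dg, eg, fg

giving chain groups C_0 ≅ Z^7, C_1 ≅ Z^9.

Boundary ∂_1: C_1 → C_0 maps an edge to its endpoints' difference, ∂[p,q] = q − p.
The resulting 7×9 matrix has rank 6, and its Smith normal form has invariant factors (1,1,1,1,1,1).

Now H_k = ker ∂_k / im ∂_{k+1}, so:

  H_1: rank ker ∂_1 − rank ∂_2 = (9 − 6) − 0 = 3, and there is no ∂_2, so H_1 = Z^3.

(K is a triangulation of a wedge of 3 circles.)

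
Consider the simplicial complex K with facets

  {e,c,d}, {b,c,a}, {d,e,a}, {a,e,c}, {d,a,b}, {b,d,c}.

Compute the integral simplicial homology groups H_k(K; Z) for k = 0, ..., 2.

H_0 ≅ Z,  H_1 = 0,  H_2 ≅ Z.

Order the vertices as a < b < c < d < e. Listing each simplex with vertices in this order, K has dimension 2 with simplices:

  0-simplices (5): a, b, c, d, e
  1-simplices (9): ab, ac, ad, ae, bc, bd, cd, ce, de
  2-simplices (6): abc, abd, ace, ade, bcd, cde

Hence C_0 ≅ Z^5, C_1 ≅ Z^9, C_2 ≅ Z^6.

Boundary ∂_1: C_1 → C_0 sends each edge [p,q] (with p < q) to q − p. For instance
  ∂ad = d − a.
The resulting 5×9 matrix has rank 4, and its Smith normal form has invariant factors (1,1,1,1).

∂_2: C_2 → C_1 acts by ∂[p,q,r] = [q,r] − [p,r] + [p,q]. For instance
  ∂cde = de − ce + cd,
  ∂bcd = cd − bd + bc.
The resulting 9×6 matrix has rank 5, and its Smith normal form has invariant factors (1,1,1,1,1).

Computing H_k = (kernel of ∂_k) / (image of ∂_{k+1}):

  H_0: rank C_0 − rank ∂_1 = 5 − 4 = 1, and the invariant factors of ∂_1 are all 1, so H_0 ≅ Z.
  H_1: rank ker ∂_1 − rank ∂_2 = (9 − 4) − 5 = 0, and the invariant factors of ∂_2 are all 1, so H_1 ≅ 0.
  H_2: rank ker ∂_2 − rank ∂_3 = (6 − 5) − 0 = 1, and there is no ∂_3, so H_2 ≅ Z.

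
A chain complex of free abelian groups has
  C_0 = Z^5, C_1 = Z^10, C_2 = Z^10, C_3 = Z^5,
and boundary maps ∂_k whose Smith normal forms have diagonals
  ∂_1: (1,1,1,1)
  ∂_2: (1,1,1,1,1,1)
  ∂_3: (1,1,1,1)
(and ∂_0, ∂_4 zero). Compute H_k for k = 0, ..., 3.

H_0 ≅ Z,  H_1 = 0,  H_2 = 0,  H_3 ≅ Z.

H_0: b_0 = 5 − 0 − 4 = 1; torsion from ∂_1 factors > 1: none. So H_0 ≅ Z.
H_1: b_1 = 10 − 4 − 6 = 0; torsion from ∂_2 factors > 1: none. So H_1 ≅ 0.
H_2: b_2 = 10 − 6 − 4 = 0; torsion from ∂_3 factors > 1: none. So H_2 ≅ 0.
H_3: b_3 = 5 − 4 − 0 = 1; torsion from ∂_4 factors > 1: none. So H_3 ≅ Z.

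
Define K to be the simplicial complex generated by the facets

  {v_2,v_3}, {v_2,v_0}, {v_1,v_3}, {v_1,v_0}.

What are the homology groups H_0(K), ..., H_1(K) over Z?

We work with the vertex ordering v_0 < v_1 < v_2 < v_3. The simplices of K, each written with vertices in increasing order, are:

  0-simplices (4): [v_0], [v_1], [v_2], [v_3]
  1-simplices (4): [v_0,v_1], [v_0,v_2], [v_1,v_3], [v_2,v_3]

giving chain groups C_0 ≅ Z^4, C_1 ≅ Z^4.

∂_1: C_1 → C_0 is given by ∂[p,q] = [q] − [p]. For instance
  ∂[v_1,v_3] = [v_3] − [v_1].
The resulting 4×4 matrix has rank 3, and its Smith normal form has invariant factors (1,1,1).

Computing H_k = (kernel of ∂_k) / (image of ∂_{k+1}):

  H_0: rank C_0 − rank ∂_1 = 4 − 3 = 1, and the invariant factors of ∂_1 are all 1, so H_0 ≅ Z.
  H_1: rank ker ∂_1 − rank ∂_2 = (4 − 3) − 0 = 1, and there is no ∂_2, so H_1 ≅ Z.

H_0 = Z,  H_1 = Z.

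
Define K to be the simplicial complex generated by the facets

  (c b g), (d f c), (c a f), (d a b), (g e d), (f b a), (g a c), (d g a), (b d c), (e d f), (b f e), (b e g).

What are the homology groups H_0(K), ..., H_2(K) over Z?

H_0 ≅ Z,  H_1 ≅ Z/2Z,  H_2 = 0.

Order the vertices as a < b < c < d < e < f < g. Listing each simplex with vertices in this order, K has dimension 2 with simplices:

  0-simplices (7): a, b, c, d, e, f, g
  1-simplices (18): ab, ac, ad, af, ag, bc, bd, be, bf, bg, cd, cf, cg, de, df, dg, ef, eg
  2-simplices (12): abd, abf, acf, acg, adg, bcd, bcg, bef, beg, cdf, def, deg

Hence C_0 ≅ Z^7, C_1 ≅ Z^18, C_2 ≅ Z^12.

Boundary ∂_1: C_1 → C_0 maps an edge to its endpoints' difference, ∂[p,q] = q − p. For instance
  ∂eg = g − e.
The resulting 7×18 matrix has rank 6, and its Smith normal form has invariant factors (1,1,1,1,1,1).

The boundary map ∂_2: C_2 → C_1 acts by ∂[p,q,r] = [q,r] − [p,r] + [p,q]. For instance
  ∂bcd = cd − bd + bc,
  ∂beg = eg − bg + be.
The resulting 18×12 matrix has rank 12, and its Smith normal form has invariant factors (1,1,1,1,1,1,1,1,1,1,1,2).

From H_k ≅ ker(∂_k) / im(∂_{k+1}) we obtain:

  H_0: rank C_0 − rank ∂_1 = 7 − 6 = 1, and the invariant factors of ∂_1 are all 1, so H_0 ≅ Z.
  H_1: rank ker ∂_1 − rank ∂_2 = (18 − 6) − 12 = 0, and ∂_2 has invariant factor 2 > 1, so H_1 ≅ Z/2Z.
  H_2: rank ker ∂_2 − rank ∂_3 = (12 − 12) − 0 = 0, and there is no ∂_3, so H_2 ≅ 0.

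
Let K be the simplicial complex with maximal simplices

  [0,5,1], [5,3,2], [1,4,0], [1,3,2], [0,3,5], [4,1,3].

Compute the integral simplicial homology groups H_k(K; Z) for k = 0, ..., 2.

K has 6 vertices, 12 edges, 6 triangles.
rank ∂_0 = 0, rank ∂_1 = 5 ⇒ b_0 = 6 − 0 − 5 = 1; all invariant factors of ∂_1 are 1 so no torsion. So H_0 ≅ Z.
rank ∂_1 = 5, rank ∂_2 = 6 ⇒ b_1 = 12 − 5 − 6 = 1; all invariant factors of ∂_2 are 1 so no torsion. So H_1 ≅ Z.
rank ∂_2 = 6, rank ∂_3 = 0 ⇒ b_2 = 6 − 6 − 0 = 0. So H_2 ≅ 0.

H_0 ≅ Z,  H_1 ≅ Z,  H_2 = 0.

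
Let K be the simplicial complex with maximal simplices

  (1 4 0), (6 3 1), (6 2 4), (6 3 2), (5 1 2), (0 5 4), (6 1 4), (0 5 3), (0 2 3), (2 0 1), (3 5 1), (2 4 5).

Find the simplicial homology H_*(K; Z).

H_0 ≅ Z,  H_1 ≅ Z_2,  H_2 = 0.

Order the vertices as 0 < 1 < 2 < 3 < 4 < 5 < 6. Listing each simplex with vertices in this order, K has dimension 2 with simplices:

  0-simplices (7): [0], [1], [2], [3], [4], [5], [6]
  1-simplices (18): [0,1], [0,2], [0,3], [0,4], [0,5], [1,2], [1,3], [1,4], [1,5], [1,6], [2,3], [2,4], [2,5], [2,6], [3,5], [3,6], [4,5], [4,6]
  2-simplices (12): [0,1,2], [0,1,4], [0,2,3], [0,3,5], [0,4,5], [1,2,5], [1,3,5], [1,3,6], [1,4,6], [2,3,6], [2,4,5], [2,4,6]

giving chain groups C_0 ≅ Z^7, C_1 ≅ Z^18, C_2 ≅ Z^12.

Boundary ∂_1: C_1 → C_0 is given by ∂[p,q] = [q] − [p]. For instance
  ∂[3,6] = [6] − [3].
The 7×18 boundary matrix has rank 6 and Smith normal form diag(1,1,1,1,1,1).

The boundary map ∂_2: C_2 → C_1 acts by ∂[p,q,r] = [q,r] − [p,r] + [p,q]. For instance
  ∂[0,1,2] = [1,2] − [0,2] + [0,1],
  ∂[2,3,6] = [3,6] − [2,6] + [2,3].
This gives a 18×12 integer matrix of rank 12; reducing to Smith normal form yields diagonal entries (1,1,1,1,1,1,1,1,1,1,1,2).

Now H_k = ker ∂_k / im ∂_{k+1}, so:

  H_0: rank C_0 − rank ∂_1 = 7 − 6 = 1, and the invariant factors of ∂_1 are all 1, so H_0 = Z.
  H_1: rank ker ∂_1 − rank ∂_2 = (18 − 6) − 12 = 0, and ∂_2 has invariant factor 2 > 1, so H_1 = Z_2.
  H_2: rank ker ∂_2 − rank ∂_3 = (12 − 12) − 0 = 0, and there is no ∂_3, so H_2 = 0.

(K is a triangulation of the real projective plane RP^2.)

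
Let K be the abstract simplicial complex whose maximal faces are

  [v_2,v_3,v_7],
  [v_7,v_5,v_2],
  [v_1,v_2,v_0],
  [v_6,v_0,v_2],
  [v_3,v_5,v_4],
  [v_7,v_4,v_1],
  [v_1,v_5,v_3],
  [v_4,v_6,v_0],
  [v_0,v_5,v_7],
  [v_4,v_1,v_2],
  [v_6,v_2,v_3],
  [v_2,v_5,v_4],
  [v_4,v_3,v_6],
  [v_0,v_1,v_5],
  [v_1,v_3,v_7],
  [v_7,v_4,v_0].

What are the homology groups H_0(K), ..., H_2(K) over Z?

H_0 ≅ Z,  H_1 ≅ Z^2,  H_2 ≅ Z.

K has 8 vertices, 24 edges, 16 triangles.
rank ∂_0 = 0, rank ∂_1 = 7 ⇒ b_0 = 8 − 0 − 7 = 1; all invariant factors of ∂_1 are 1 so no torsion. So H_0 = Z.
rank ∂_1 = 7, rank ∂_2 = 15 ⇒ b_1 = 24 − 7 − 15 = 2; all invariant factors of ∂_2 are 1 so no torsion. So H_1 = Z^2.
rank ∂_2 = 15, rank ∂_3 = 0 ⇒ b_2 = 16 − 15 − 0 = 1. So H_2 = Z.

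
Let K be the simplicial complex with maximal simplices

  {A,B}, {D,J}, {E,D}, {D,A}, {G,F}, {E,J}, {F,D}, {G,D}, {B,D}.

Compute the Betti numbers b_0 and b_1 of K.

b_0 = 1, b_1 = 3.

Fix the vertex order A < B < D < E < F < G < J and write every simplex with vertices in increasing order. Then dim K = 1 and the simplices of K are:

  0-simplices (7): A, B, D, E, F, G, J
  1-simplices (9): AB, AD, BD, DE, DF, DG, DJ, EJ, FG

giving chain groups C_0 ≅ Z^7, C_1 ≅ Z^9.

The boundary map ∂_1: C_1 → C_0 is given by ∂[p,q] = [q] − [p].
The resulting 7×9 matrix has rank 6, and its Smith normal form has invariant factors (1,1,1,1,1,1).

Computing H_k = (kernel of ∂_k) / (image of ∂_{k+1}):

  H_0: rank C_0 − rank ∂_1 = 7 − 6 = 1, and the invariant factors of ∂_1 are all 1, so H_0 ≅ Z.
  H_1: rank ker ∂_1 − rank ∂_2 = (9 − 6) − 0 = 3, and there is no ∂_2, so H_1 ≅ Z^3.

(K is a triangulation of a wedge of 3 circles.)

Hence the Betti numbers are b_0 = 1, b_1 = 3.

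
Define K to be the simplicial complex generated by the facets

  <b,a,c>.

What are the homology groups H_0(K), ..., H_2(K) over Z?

H_0 ≅ Z,  H_1 = 0,  H_2 = 0.

Order the vertices as a < b < c. Listing each simplex with vertices in this order, K has dimension 2 with simplices:

  0-simplices (3): a, b, c
  1-simplices (3): ab, ac, bc
  2-simplices (1): abc

giving chain groups C_0 ≅ Z^3, C_1 ≅ Z^3, C_2 ≅ Z^1.

The boundary map ∂_1: C_1 → C_0 maps an edge to its endpoints' difference, ∂[p,q] = q − p.
This gives a 3×3 integer matrix of rank 2; reducing to Smith normal form yields diagonal entries (1,1).

∂_2: C_2 → C_1 acts by ∂[p,q,r] = [q,r] − [p,r] + [p,q]. For instance
  ∂abc = bc − ac + ab.
The resulting 3×1 matrix has rank 1, and its Smith normal form has invariant factors (1).

Reading off H_k = ker ∂_k / im ∂_{k+1}:

  H_0: rank C_0 − rank ∂_1 = 3 − 2 = 1, and the invariant factors of ∂_1 are all 1, so H_0 = Z.
  H_1: rank ker ∂_1 − rank ∂_2 = (3 − 2) − 1 = 0, and the invariant factors of ∂_2 are all 1, so H_1 = 0.
  H_2: rank ker ∂_2 − rank ∂_3 = (1 − 1) − 0 = 0, and there is no ∂_3, so H_2 = 0.

As a check, the Euler characteristic is 3 − 3 + 1 = 1, which agrees with 1 − 0 + 0 = 1.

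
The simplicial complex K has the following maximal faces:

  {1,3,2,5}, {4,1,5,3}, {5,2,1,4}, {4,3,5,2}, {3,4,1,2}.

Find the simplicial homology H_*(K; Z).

H_0 ≅ Z,  H_1 = 0,  H_2 = 0,  H_3 ≅ Z.

We work with the vertex ordering 1 < 2 < 3 < 4 < 5. The simplices of K, each written with vertices in increasing order, are:

  0-simplices (5): [1], [2], [3], [4], [5]
  1-simplices (10): [1,2], [1,3], [1,4], [1,5], [2,3], [2,4], [2,5], [3,4], [3,5], [4,5]
  2-simplices (10): [1,2,3], [1,2,4], [1,2,5], [1,3,4], [1,3,5], [1,4,5], [2,3,4], [2,3,5], [2,4,5], [3,4,5]
  3-simplices (5): [1,2,3,4], [1,2,3,5], [1,2,4,5], [1,3,4,5], [2,3,4,5]

so the chain groups are C_0 ≅ Z^5, C_1 ≅ Z^10, C_2 ≅ Z^10, C_3 ≅ Z^5.

Boundary ∂_1: C_1 → C_0 sends each edge [p,q] (with p < q) to q − p. For instance
  ∂[1,3] = [3] − [1].
As a 5×10 matrix over Z this has rank 4, with invariant factors (1,1,1,1).

The boundary map ∂_2: C_2 → C_1 acts by ∂[p,q,r] = [q,r] − [p,r] + [p,q]. For instance
  ∂[2,4,5] = [4,5] − [2,5] + [2,4],
  ∂[1,3,5] = [3,5] − [1,5] + [1,3].
The 10×10 boundary matrix has rank 6 and Smith normal form diag(1,1,1,1,1,1).

Boundary ∂_3: C_3 → C_2 sends each 3-simplex σ to the alternating sum Σ_i (−1)^i (σ with its i-th vertex removed). For instance
  ∂[1,2,4,5] = [2,4,5] − [1,4,5] + [1,2,5] − [1,2,4],
  ∂[1,2,3,4] = [2,3,4] − [1,3,4] + [1,2,4] − [1,2,3].
The resulting 10×5 matrix has rank 4, and its Smith normal form has invariant factors (1,1,1,1).

From H_k ≅ ker(∂_k) / im(∂_{k+1}) we obtain:

  H_0: rank C_0 − rank ∂_1 = 5 − 4 = 1, and the invariant factors of ∂_1 are all 1, so H_0 = Z.
  H_1: rank ker ∂_1 − rank ∂_2 = (10 − 4) − 6 = 0, and the invariant factors of ∂_2 are all 1, so H_1 = 0.
  H_2: rank ker ∂_2 − rank ∂_3 = (10 − 6) − 4 = 0, and the invariant factors of ∂_3 are all 1, so H_2 = 0.
  H_3: rank ker ∂_3 − rank ∂_4 = (5 − 4) − 0 = 1, and there is no ∂_4, so H_3 = Z.

(K is a triangulation of the 3-sphere S^3.)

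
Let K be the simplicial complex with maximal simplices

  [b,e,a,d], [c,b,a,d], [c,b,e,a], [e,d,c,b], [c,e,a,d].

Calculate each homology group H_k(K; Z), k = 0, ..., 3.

We work with the vertex ordering a < b < c < d < e. The simplices of K, each written with vertices in increasing order, are:

  0-simplices (5): a, b, c, d, e
  1-simplices (10): ab, ac, ad, ae, bc, bd, be, cd, ce, de
  2-simplices (10): abc, abd, abe, acd, ace, ade, bcd, bce, bde, cde
  3-simplices (5): abcd, abce, abde, acde, bcde

Hence C_0 ≅ Z^5, C_1 ≅ Z^10, C_2 ≅ Z^10, C_3 ≅ Z^5.

Boundary ∂_1: C_1 → C_0 sends each edge [p,q] (with p < q) to q − p. For instance
  ∂ce = e − c.
The resulting 5×10 matrix has rank 4, and its Smith normal form has invariant factors (1,1,1,1).

∂_2: C_2 → C_1 acts by ∂[p,q,r] = [q,r] − [p,r] + [p,q]. For instance
  ∂acd = cd − ad + ac,
  ∂bcd = cd − bd + bc.
This gives a 10×10 integer matrix of rank 6; reducing to Smith normal form yields diagonal entries (1,1,1,1,1,1).

Boundary ∂_3: C_3 → C_2 sends each 3-simplex σ to the alternating sum Σ_i (−1)^i (σ with its i-th vertex removed). For instance
  ∂acde = cde − ade + ace − acd,
  ∂abcd = bcd − acd + abd − abc.
As a 10×5 matrix over Z this has rank 4, with invariant factors (1,1,1,1).

From H_k ≅ ker(∂_k) / im(∂_{k+1}) we obtain:

  H_0: rank C_0 − rank ∂_1 = 5 − 4 = 1, and the invariant factors of ∂_1 are all 1, so H_0 = Z.
  H_1: rank ker ∂_1 − rank ∂_2 = (10 − 4) − 6 = 0, and the invariant factors of ∂_2 are all 1, so H_1 = 0.
  H_2: rank ker ∂_2 − rank ∂_3 = (10 − 6) − 4 = 0, and the invariant factors of ∂_3 are all 1, so H_2 = 0.
  H_3: rank ker ∂_3 − rank ∂_4 = (5 − 4) − 0 = 1, and there is no ∂_4, so H_3 = Z.

(K is a triangulation of the 3-sphere S^3.)

H_0 ≅ Z,  H_1 = 0,  H_2 = 0,  H_3 ≅ Z.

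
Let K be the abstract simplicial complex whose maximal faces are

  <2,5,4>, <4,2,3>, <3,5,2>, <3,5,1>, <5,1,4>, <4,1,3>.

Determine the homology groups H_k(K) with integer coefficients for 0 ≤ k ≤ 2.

We work with the vertex ordering 1 < 2 < 3 < 4 < 5. The simplices of K, each written with vertices in increasing order, are:

  0-simplices (5): [1], [2], [3], [4], [5]
  1-simplices (9): [1,3], [1,4], [1,5], [2,3], [2,4], [2,5], [3,4], [3,5], [4,5]
  2-simplices (6): [1,3,4], [1,3,5], [1,4,5], [2,3,4], [2,3,5], [2,4,5]

giving chain groups C_0 ≅ Z^5, C_1 ≅ Z^9, C_2 ≅ Z^6.

Boundary ∂_1: C_1 → C_0 is given by ∂[p,q] = [q] − [p]. For instance
  ∂[2,3] = [3] − [2].
This gives a 5×9 integer matrix of rank 4; reducing to Smith normal form yields diagonal entries (1,1,1,1).

Boundary ∂_2: C_2 → C_1 acts by ∂[p,q,r] = [q,r] − [p,r] + [p,q]. For instance
  ∂[2,3,4] = [3,4] − [2,4] + [2,3],
  ∂[2,3,5] = [3,5] − [2,5] + [2,3].
As a 9×6 matrix over Z this has rank 5, with invariant factors (1,1,1,1,1).

From H_k ≅ ker(∂_k) / im(∂_{k+1}) we obtain:

  H_0: rank C_0 − rank ∂_1 = 5 − 4 = 1, and the invariant factors of ∂_1 are all 1, so H_0 = Z.
  H_1: rank ker ∂_1 − rank ∂_2 = (9 − 4) − 5 = 0, and the invariant factors of ∂_2 are all 1, so H_1 = 0.
  H_2: rank ker ∂_2 − rank ∂_3 = (6 − 5) − 0 = 1, and there is no ∂_3, so H_2 = Z.

H_0 = Z,  H_1 = 0,  H_2 = Z.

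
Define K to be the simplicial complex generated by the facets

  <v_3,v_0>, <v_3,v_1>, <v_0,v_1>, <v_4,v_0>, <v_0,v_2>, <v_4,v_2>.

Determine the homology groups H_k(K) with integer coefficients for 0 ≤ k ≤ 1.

H_0 ≅ Z,  H_1 ≅ Z^2.

Fix the vertex order v_0 < v_1 < v_2 < v_3 < v_4 and write every simplex with vertices in increasing order. Then dim K = 1 and the simplices of K are:

  0-simplices (5): [v_0], [v_1], [v_2], [v_3], [v_4]
  1-simplices (6): [v_0,v_1], [v_0,v_2], [v_0,v_3], [v_0,v_4], [v_1,v_3], [v_2,v_4]

so the chain groups are C_0 ≅ Z^5, C_1 ≅ Z^6.

∂_1: C_1 → C_0 maps an edge to its endpoints' difference, ∂[p,q] = q − p. For instance
  ∂[v_0,v_1] = [v_1] − [v_0].
The 5×6 boundary matrix has rank 4 and Smith normal form diag(1,1,1,1).

Computing H_k = (kernel of ∂_k) / (image of ∂_{k+1}):

  H_0: rank C_0 − rank ∂_1 = 5 − 4 = 1, and the invariant factors of ∂_1 are all 1, so H_0 = Z.
  H_1: rank ker ∂_1 − rank ∂_2 = (6 − 4) − 0 = 2, and there is no ∂_2, so H_1 = Z^2.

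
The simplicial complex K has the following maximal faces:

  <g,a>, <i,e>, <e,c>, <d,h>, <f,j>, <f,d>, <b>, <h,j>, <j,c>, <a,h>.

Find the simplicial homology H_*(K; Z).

H_0 = Z^2,  H_1 = Z.

K has 10 vertices, 9 edges.
rank ∂_0 = 0, rank ∂_1 = 8 ⇒ b_0 = 10 − 0 − 8 = 2; all invariant factors of ∂_1 are 1 so no torsion. So H_0 = Z^2.
rank ∂_1 = 8, rank ∂_2 = 0 ⇒ b_1 = 9 − 8 − 0 = 1. So H_1 = Z.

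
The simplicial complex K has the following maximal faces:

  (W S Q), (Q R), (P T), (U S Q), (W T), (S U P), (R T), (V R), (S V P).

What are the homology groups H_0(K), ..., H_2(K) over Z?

Fix the vertex order P < Q < R < S < T < U < V < W and write every simplex with vertices in increasing order. Then dim K = 2 and the simplices of K are:

  0-simplices (8): P, Q, R, S, T, U, V, W
  1-simplices (14): PS, PT, PU, PV, QR, QS, QU, QW, RT, RV, SU, SV, SW, TW
  2-simplices (4): PSU, PSV, QSU, QSW

giving chain groups C_0 ≅ Z^8, C_1 ≅ Z^14, C_2 ≅ Z^4.

The boundary map ∂_1: C_1 → C_0 sends each edge [p,q] (with p < q) to q − p. For instance
  ∂PS = S − P.
As a 8×14 matrix over Z this has rank 7, with invariant factors (1,1,1,1,1,1,1).

∂_2: C_2 → C_1 acts by ∂[p,q,r] = [q,r] − [p,r] + [p,q]. For instance
  ∂PSU = SU − PU + PS,
  ∂QSW = SW − QW + QS.
The 14×4 boundary matrix has rank 4 and Smith normal form diag(1,1,1,1).

From H_k ≅ ker(∂_k) / im(∂_{k+1}) we obtain:

  H_0: rank C_0 − rank ∂_1 = 8 − 7 = 1, and the invariant factors of ∂_1 are all 1, so H_0 ≅ Z.
  H_1: rank ker ∂_1 − rank ∂_2 = (14 − 7) − 4 = 3, and the invariant factors of ∂_2 are all 1, so H_1 ≅ Z^3.
  H_2: rank ker ∂_2 − rank ∂_3 = (4 − 4) − 0 = 0, and there is no ∂_3, so H_2 ≅ 0.

H_0 = Z,  H_1 = Z^3,  H_2 = 0.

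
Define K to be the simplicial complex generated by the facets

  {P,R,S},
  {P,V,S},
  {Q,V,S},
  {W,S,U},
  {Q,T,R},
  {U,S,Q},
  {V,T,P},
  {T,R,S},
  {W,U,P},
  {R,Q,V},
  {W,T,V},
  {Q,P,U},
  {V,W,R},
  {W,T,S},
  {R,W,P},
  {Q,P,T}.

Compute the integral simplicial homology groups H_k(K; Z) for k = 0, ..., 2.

H_0 = Z,  H_1 = Z^2,  H_2 = Z.

Take the total order P < Q < R < S < T < U < V < W on the vertex set. Then K (dimension 2) consists of the simplices:

  0-simplices (8): P, Q, R, S, T, U, V, W
  1-simplices (24): PQ, PR, PS, PT, PU, PV, PW, QR, QS, QT, QU, QV, RS, RT, RV, RW, ST, SU, SV, SW, TV, TW, UW, VW
  2-simplices (16): PQT, PQU, PRS, PRW, PSV, PTV, PUW, QRT, QRV, QSU, QSV, RST, RVW, STW, SUW, TVW

so the chain groups are C_0 ≅ Z^8, C_1 ≅ Z^24, C_2 ≅ Z^16.

Boundary ∂_1: C_1 → C_0 sends each edge [p,q] (with p < q) to q − p. For instance
  ∂RV = V − R.
The resulting 8×24 matrix has rank 7, and its Smith normal form has invariant factors (1,1,1,1,1,1,1).

The boundary map ∂_2: C_2 → C_1 acts by ∂[p,q,r] = [q,r] − [p,r] + [p,q]. For instance
  ∂PRS = RS − PS + PR,
  ∂QSV = SV − QV + QS.
As a 24×16 matrix over Z this has rank 15, with invariant factors (1,1,1,1,1,1,1,1,1,1,1,1,1,1,1).

Computing H_k = (kernel of ∂_k) / (image of ∂_{k+1}):

  H_0: rank C_0 − rank ∂_1 = 8 − 7 = 1, and the invariant factors of ∂_1 are all 1, so H_0 = Z.
  H_1: rank ker ∂_1 − rank ∂_2 = (24 − 7) − 15 = 2, and the invariant factors of ∂_2 are all 1, so H_1 = Z^2.
  H_2: rank ker ∂_2 − rank ∂_3 = (16 − 15) − 0 = 1, and there is no ∂_3, so H_2 = Z.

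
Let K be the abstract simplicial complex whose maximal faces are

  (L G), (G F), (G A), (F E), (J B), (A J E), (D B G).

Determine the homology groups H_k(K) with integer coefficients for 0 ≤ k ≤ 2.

Take the total order A < B < D < E < F < G < J < L on the vertex set. Then K (dimension 2) consists of the simplices:

  0-simplices (8): A, B, D, E, F, G, J, L
  1-simplices (11): AE, AG, AJ, BD, BG, BJ, DG, EF, EJ, FG, GL
  2-simplices (2): AEJ, BDG

giving chain groups C_0 ≅ Z^8, C_1 ≅ Z^11, C_2 ≅ Z^2.

The boundary map ∂_1: C_1 → C_0 maps an edge to its endpoints' difference, ∂[p,q] = q − p.
This gives a 8×11 integer matrix of rank 7; reducing to Smith normal form yields diagonal entries (1,1,1,1,1,1,1).

Boundary ∂_2: C_2 → C_1 acts by ∂[p,q,r] = [q,r] − [p,r] + [p,q]. For instance
  ∂AEJ = EJ − AJ + AE,
  ∂BDG = DG − BG + BD.
The resulting 11×2 matrix has rank 2, and its Smith normal form has invariant factors (1,1).

Reading off H_k = ker ∂_k / im ∂_{k+1}:

  H_0: rank C_0 − rank ∂_1 = 8 − 7 = 1, and the invariant factors of ∂_1 are all 1, so H_0 ≅ Z.
  H_1: rank ker ∂_1 − rank ∂_2 = (11 − 7) − 2 = 2, and the invariant factors of ∂_2 are all 1, so H_1 ≅ Z^2.
  H_2: rank ker ∂_2 − rank ∂_3 = (2 − 2) − 0 = 0, and there is no ∂_3, so H_2 ≅ 0.

H_0 = Z,  H_1 = Z^2,  H_2 = 0.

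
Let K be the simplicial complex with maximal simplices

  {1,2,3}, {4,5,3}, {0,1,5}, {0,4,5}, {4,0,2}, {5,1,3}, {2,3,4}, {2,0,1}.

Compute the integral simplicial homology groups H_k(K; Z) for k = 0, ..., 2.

We work with the vertex ordering 0 < 1 < 2 < 3 < 4 < 5. The simplices of K, each written with vertices in increasing order, are:

  0-simplices (6): [0], [1], [2], [3], [4], [5]
  1-simplices (12): [0,1], [0,2], [0,4], [0,5], [1,2], [1,3], [1,5], [2,3], [2,4], [3,4], [3,5], [4,5]
  2-simplices (8): [0,1,2], [0,1,5], [0,2,4], [0,4,5], [1,2,3], [1,3,5], [2,3,4], [3,4,5]

so the chain groups are C_0 ≅ Z^6, C_1 ≅ Z^12, C_2 ≅ Z^8.

Boundary ∂_1: C_1 → C_0 is given by ∂[p,q] = [q] − [p].
As a 6×12 matrix over Z this has rank 5, with invariant factors (1,1,1,1,1).

∂_2: C_2 → C_1 sends each 2-simplex [p,q,r] to [q,r] − [p,r] + [p,q]. For instance
  ∂[2,3,4] = [3,4] − [2,4] + [2,3],
  ∂[0,4,5] = [4,5] − [0,5] + [0,4].
As a 12×8 matrix over Z this has rank 7, with invariant factors (1,1,1,1,1,1,1).

Reading off H_k = ker ∂_k / im ∂_{k+1}:

  H_0: rank C_0 − rank ∂_1 = 6 − 5 = 1, and the invariant factors of ∂_1 are all 1, so H_0 = Z.
  H_1: rank ker ∂_1 − rank ∂_2 = (12 − 5) − 7 = 0, and the invariant factors of ∂_2 are all 1, so H_1 = 0.
  H_2: rank ker ∂_2 − rank ∂_3 = (8 − 7) − 0 = 1, and there is no ∂_3, so H_2 = Z.

As a check, the Euler characteristic is 6 − 12 + 8 = 2, which agrees with 1 − 0 + 1 = 2.

H_0 = Z,  H_1 = 0,  H_2 = Z.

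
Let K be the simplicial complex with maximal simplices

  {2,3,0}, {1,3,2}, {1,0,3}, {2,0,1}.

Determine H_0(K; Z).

H_0 ≅ Z.

Take the total order 0 < 1 < 2 < 3 on the vertex set. Then K (dimension 2) consists of the simplices:

  0-simplices (4): [0], [1], [2], [3]
  1-simplices (6): [0,1], [0,2], [0,3], [1,2], [1,3], [2,3]
  2-simplices (4): [0,1,2], [0,1,3], [0,2,3], [1,2,3]

Hence C_0 ≅ Z^4, C_1 ≅ Z^6, C_2 ≅ Z^4.

∂_1: C_1 → C_0 maps an edge to its endpoints' difference, ∂[p,q] = q − p. For instance
  ∂[1,3] = [3] − [1].
This gives a 4×6 integer matrix of rank 3; reducing to Smith normal form yields diagonal entries (1,1,1).

The boundary map ∂_2: C_2 → C_1 sends each 2-simplex [p,q,r] to [q,r] − [p,r] + [p,q]. For instance
  ∂[0,1,2] = [1,2] − [0,2] + [0,1],
  ∂[0,1,3] = [1,3] − [0,3] + [0,1].
The 6×4 boundary matrix has rank 3 and Smith normal form diag(1,1,1).

Reading off H_k = ker ∂_k / im ∂_{k+1}:

  H_0: rank C_0 − rank ∂_1 = 4 − 3 = 1, and the invariant factors of ∂_1 are all 1, so H_0 = Z.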